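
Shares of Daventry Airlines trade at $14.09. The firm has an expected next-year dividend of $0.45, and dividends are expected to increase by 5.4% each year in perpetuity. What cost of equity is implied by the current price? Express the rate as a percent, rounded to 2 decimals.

Rearranging the constant-growth DDM: r = D₁/P₀ + g.
r = 0.4500 / 14.09 + 0.054 = 0.03194 + 0.054 = 0.08594

8.59%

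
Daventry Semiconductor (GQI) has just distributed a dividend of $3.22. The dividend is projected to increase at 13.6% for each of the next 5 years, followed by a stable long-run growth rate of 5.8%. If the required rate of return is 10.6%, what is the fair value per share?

$98.59

Two-stage DDM. Project D₁…D_5 at 0.136, terminal growth 0.058, discount at r = 0.106.
D_1 = 3.6579
D_2 = 4.1554
D_3 = 4.7205
D_4 = 5.3625
D_5 = 6.0918
Terminal value at t=5: TV = D_6/(r−g) = 6.4452/(0.106−0.058) = 134.2740
P₀ = 3.6579/(1+0.106)^1 + 4.1554/(1+0.106)^2 + 4.7205/(1+0.106)^3 + 5.3625/(1+0.106)^4 + 6.0918/(1+0.106)^5 + 134.2740/(1+0.106)^5 = 98.5950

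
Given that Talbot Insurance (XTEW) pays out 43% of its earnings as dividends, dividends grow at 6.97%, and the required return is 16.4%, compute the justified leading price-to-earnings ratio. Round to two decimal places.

Justified leading P/E = b/(r−g) = 0.43/(0.164−0.0697) = 4.5599

4.56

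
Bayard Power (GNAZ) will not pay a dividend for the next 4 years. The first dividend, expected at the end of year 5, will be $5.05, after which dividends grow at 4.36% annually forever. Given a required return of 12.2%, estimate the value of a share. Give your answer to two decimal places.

Deferred-dividend DDM. At t=4 the remaining stream is a growing perpetuity with first payment D_5 = 5.05.
V_4 = D_5/(r−g) = 5.05/(0.122−0.0436) = 64.4133
P₀ = V_4/(1+r)^4 = 64.4133/(1+0.122)^4 = 40.6447

$40.64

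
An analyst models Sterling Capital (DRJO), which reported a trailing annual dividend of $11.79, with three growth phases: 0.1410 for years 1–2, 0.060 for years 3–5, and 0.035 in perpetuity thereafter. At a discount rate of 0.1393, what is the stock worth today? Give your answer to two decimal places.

$148.90

Three-stage DDM. Project D₁…D_5; terminal Gordon value at t=5 with g = 0.035; discount at r = 0.1393.
D_1 = 13.4524
D_2 = 15.3492
D_3 = 16.2701
D_4 = 17.2463
D_5 = 18.2811
TV_5 = 18.9210/(0.1393−0.035) = 181.4090
P₀ = Σ Dₜ/(1+r)ᵗ + TV_5/(1+r)^5 = 148.9030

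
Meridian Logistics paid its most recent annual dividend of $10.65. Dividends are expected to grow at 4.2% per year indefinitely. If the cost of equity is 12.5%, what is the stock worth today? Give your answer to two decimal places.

Gordon growth model: P₀ = D₁/(r − g). D₁ = 10.65 × (1 + 0.042) = 11.0973.
P₀ = 11.0973 / (0.125 − 0.042) = 11.0973 / 0.083 = 133.7024

$133.70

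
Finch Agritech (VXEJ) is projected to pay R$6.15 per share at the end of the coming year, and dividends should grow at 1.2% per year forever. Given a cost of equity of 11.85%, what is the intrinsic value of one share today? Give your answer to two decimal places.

R$57.75

Gordon growth model: P₀ = D₁/(r − g), with D₁ = 6.15 given directly.
P₀ = 6.1500 / (0.1185 − 0.012) = 6.1500 / 0.1065 = 57.7465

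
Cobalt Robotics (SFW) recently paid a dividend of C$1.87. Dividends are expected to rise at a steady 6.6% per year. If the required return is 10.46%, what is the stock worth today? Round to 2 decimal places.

C$51.64

Gordon growth model: P₀ = D₁/(r − g). D₁ = 1.87 × (1 + 0.066) = 1.9934.
P₀ = 1.9934 / (0.1046 − 0.066) = 1.9934 / 0.0386 = 51.6430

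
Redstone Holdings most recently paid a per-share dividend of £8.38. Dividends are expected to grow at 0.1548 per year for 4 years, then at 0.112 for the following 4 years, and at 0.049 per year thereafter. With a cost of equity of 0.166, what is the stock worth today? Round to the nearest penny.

Three-stage DDM. Project D₁…D_8; terminal Gordon value at t=8 with g = 0.049; discount at r = 0.166.
D_1 = 9.6772
D_2 = 11.1753
D_3 = 12.9052
D_4 = 14.9029
D_5 = 16.5720
D_6 = 18.4281
D_7 = 20.4921
D_8 = 22.7872
TV_8 = 23.9037/(0.166−0.049) = 204.3054
P₀ = Σ Dₜ/(1+r)ᵗ + TV_8/(1+r)^8 = 121.2069

£121.21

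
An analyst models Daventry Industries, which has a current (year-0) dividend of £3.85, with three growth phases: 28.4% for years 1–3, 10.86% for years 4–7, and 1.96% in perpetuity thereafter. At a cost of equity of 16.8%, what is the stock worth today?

Three-stage DDM. Project D₁…D_7; terminal Gordon value at t=7 with g = 0.0196; discount at r = 0.168.
D_1 = 4.9434
D_2 = 6.3473
D_3 = 8.1500
D_4 = 9.0351
D_5 = 10.0163
D_6 = 11.1040
D_7 = 12.3099
TV_7 = 12.5512/(0.168−0.0196) = 84.5768
P₀ = Σ Dₜ/(1+r)ᵗ + TV_7/(1+r)^7 = 60.5069

£60.51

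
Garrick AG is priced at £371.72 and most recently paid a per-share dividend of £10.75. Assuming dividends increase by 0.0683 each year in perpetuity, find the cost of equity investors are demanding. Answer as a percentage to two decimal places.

Rearranging the constant-growth DDM: r = D₁/P₀ + g.
D₁ = 10.75 × (1 + 0.0683) = 11.4842.
r = 11.4842 / 371.72 + 0.0683 = 0.03089 + 0.0683 = 0.09919

9.92%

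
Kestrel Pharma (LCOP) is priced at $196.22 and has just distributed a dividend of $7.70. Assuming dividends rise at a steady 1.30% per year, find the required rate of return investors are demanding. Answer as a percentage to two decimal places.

5.28%

Rearranging the constant-growth DDM: r = D₁/P₀ + g.
D₁ = 7.70 × (1 + 0.013) = 7.8001.
r = 7.8001 / 196.22 + 0.013 = 0.03975 + 0.013 = 0.05275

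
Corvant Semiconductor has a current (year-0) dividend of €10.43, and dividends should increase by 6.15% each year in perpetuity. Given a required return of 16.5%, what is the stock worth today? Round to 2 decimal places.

€106.97

Gordon growth model: P₀ = D₁/(r − g). D₁ = 10.43 × (1 + 0.0615) = 11.0714.
P₀ = 11.0714 / (0.165 − 0.0615) = 11.0714 / 0.1035 = 106.9705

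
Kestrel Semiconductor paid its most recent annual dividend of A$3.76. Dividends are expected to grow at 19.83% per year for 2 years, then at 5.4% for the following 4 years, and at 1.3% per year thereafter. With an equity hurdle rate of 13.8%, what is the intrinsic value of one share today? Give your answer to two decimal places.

Three-stage DDM. Project D₁…D_6; terminal Gordon value at t=6 with g = 0.013; discount at r = 0.138.
D_1 = 4.5056
D_2 = 5.3991
D_3 = 5.6906
D_4 = 5.9979
D_5 = 6.3218
D_6 = 6.6632
TV_6 = 6.7498/(0.138−0.013) = 53.9984
P₀ = Σ Dₜ/(1+r)ᵗ + TV_6/(1+r)^6 = 46.8074

A$46.81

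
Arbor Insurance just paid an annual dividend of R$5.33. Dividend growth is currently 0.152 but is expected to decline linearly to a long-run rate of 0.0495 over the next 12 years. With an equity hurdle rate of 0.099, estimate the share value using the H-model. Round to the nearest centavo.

H-model: P₀ = D₀[(1+g_L) + H(g_S−g_L)]/(r−g_L), with H = 12/2 = 6.
P₀ = 5.33 × [(1+0.0495) + 6×(0.152−0.0495)] / (0.099−0.0495)
   = 5.33 × 1.6645 / 0.0495 = 179.2280

R$179.23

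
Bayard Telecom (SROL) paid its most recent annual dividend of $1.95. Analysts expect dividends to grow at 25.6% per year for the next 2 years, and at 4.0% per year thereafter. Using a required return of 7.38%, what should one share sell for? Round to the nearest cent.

$87.04

Two-stage DDM. Project D₁…D_2 at 0.256, terminal growth 0.04, discount at r = 0.0738.
D_1 = 2.4492
D_2 = 3.0762
Terminal value at t=2: TV = D_3/(r−g) = 3.1992/(0.0738−0.04) = 94.6522
P₀ = 2.4492/(1+0.0738)^1 + 3.0762/(1+0.0738)^2 + 94.6522/(1+0.0738)^2 = 87.0375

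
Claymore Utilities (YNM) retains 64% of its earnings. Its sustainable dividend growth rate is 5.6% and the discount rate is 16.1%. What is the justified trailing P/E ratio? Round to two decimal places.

Payout ratio b = 1 − 0.64 = 0.36.
Justified trailing P/E = b(1+g)/(r−g) = 0.36×(1+0.056)/(0.161−0.056) = 3.6206

3.62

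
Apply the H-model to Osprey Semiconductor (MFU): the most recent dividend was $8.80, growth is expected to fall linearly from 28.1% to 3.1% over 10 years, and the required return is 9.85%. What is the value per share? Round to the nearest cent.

H-model: P₀ = D₀[(1+g_L) + H(g_S−g_L)]/(r−g_L), with H = 10/2 = 5.
P₀ = 8.80 × [(1+0.031) + 5×(0.281−0.031)] / (0.0985−0.031)
   = 8.80 × 2.2810 / 0.0675 = 297.3748

$297.37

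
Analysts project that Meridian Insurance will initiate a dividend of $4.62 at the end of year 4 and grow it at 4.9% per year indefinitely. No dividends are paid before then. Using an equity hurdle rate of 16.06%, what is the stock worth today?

$26.48

Deferred-dividend DDM. At t=3 the remaining stream is a growing perpetuity with first payment D_4 = 4.62.
V_3 = D_4/(r−g) = 4.62/(0.1606−0.049) = 41.3978
P₀ = V_3/(1+r)^3 = 41.3978/(1+0.1606)^3 = 26.4807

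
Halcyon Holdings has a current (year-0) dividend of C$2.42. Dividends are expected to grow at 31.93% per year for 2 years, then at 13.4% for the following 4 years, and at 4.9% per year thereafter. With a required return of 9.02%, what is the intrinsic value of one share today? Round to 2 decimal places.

Three-stage DDM. Project D₁…D_6; terminal Gordon value at t=6 with g = 0.049; discount at r = 0.0902.
D_1 = 3.1927
D_2 = 4.2121
D_3 = 4.7766
D_4 = 5.4166
D_5 = 6.1425
D_6 = 6.9655
TV_6 = 7.3069/(0.0902−0.049) = 177.3507
P₀ = Σ Dₜ/(1+r)ᵗ + TV_6/(1+r)^6 = 127.7627

C$127.76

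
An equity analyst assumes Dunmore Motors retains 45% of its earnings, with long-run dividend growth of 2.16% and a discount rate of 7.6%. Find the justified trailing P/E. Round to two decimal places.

10.33

Payout ratio b = 1 − 0.45 = 0.55.
Justified trailing P/E = b(1+g)/(r−g) = 0.55×(1+0.0216)/(0.076−0.0216) = 10.3287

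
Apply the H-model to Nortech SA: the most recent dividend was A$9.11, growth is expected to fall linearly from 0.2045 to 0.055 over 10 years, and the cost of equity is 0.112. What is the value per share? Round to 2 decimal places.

H-model: P₀ = D₀[(1+g_L) + H(g_S−g_L)]/(r−g_L), with H = 10/2 = 5.
P₀ = 9.11 × [(1+0.055) + 5×(0.2045−0.055)] / (0.112−0.055)
   = 9.11 × 1.8025 / 0.057 = 288.0838

A$288.08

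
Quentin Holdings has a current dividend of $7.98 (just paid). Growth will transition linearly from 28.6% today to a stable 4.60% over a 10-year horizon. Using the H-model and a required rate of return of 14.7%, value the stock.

H-model: P₀ = D₀[(1+g_L) + H(g_S−g_L)]/(r−g_L), with H = 10/2 = 5.
P₀ = 7.98 × [(1+0.046) + 5×(0.286−0.046)] / (0.147−0.046)
   = 7.98 × 2.2460 / 0.101 = 177.4562

$177.46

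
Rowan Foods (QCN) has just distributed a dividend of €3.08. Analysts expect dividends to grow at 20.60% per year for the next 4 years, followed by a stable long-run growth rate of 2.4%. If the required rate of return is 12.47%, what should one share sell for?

Two-stage DDM. Project D₁…D_4 at 0.206, terminal growth 0.024, discount at r = 0.1247.
D_1 = 3.7145
D_2 = 4.4797
D_3 = 5.4025
D_4 = 6.5154
Terminal value at t=4: TV = D_5/(r−g) = 6.6718/(0.1247−0.024) = 66.2537
P₀ = 3.7145/(1+0.1247)^1 + 4.4797/(1+0.1247)^2 + 5.4025/(1+0.1247)^3 + 6.5154/(1+0.1247)^4 + 66.2537/(1+0.1247)^4 = 56.1193

€56.12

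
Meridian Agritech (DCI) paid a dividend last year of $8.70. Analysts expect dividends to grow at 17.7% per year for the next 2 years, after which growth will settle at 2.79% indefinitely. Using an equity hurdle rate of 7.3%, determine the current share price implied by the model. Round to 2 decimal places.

Two-stage DDM. Project D₁…D_2 at 0.177, terminal growth 0.0279, discount at r = 0.073.
D_1 = 10.2399
D_2 = 12.0524
Terminal value at t=2: TV = D_3/(r−g) = 12.3886/(0.073−0.0279) = 274.6923
P₀ = 10.2399/(1+0.073)^1 + 12.0524/(1+0.073)^2 + 274.6923/(1+0.073)^2 = 258.5986

$258.60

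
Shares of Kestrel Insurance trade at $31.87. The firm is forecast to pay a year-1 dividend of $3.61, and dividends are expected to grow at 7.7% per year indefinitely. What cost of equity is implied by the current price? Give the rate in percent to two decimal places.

Rearranging the constant-growth DDM: r = D₁/P₀ + g.
r = 3.6100 / 31.87 + 0.077 = 0.11327 + 0.077 = 0.19027

19.03%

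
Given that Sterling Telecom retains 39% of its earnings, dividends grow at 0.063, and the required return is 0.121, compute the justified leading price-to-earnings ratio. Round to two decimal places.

Payout ratio b = 1 − 0.39 = 0.61.
Justified leading P/E = b/(r−g) = 0.61/(0.121−0.063) = 10.5172

10.52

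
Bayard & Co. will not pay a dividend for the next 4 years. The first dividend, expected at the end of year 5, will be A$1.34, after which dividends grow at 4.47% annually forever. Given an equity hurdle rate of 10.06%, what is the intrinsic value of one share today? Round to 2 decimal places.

A$16.34

Deferred-dividend DDM. At t=4 the remaining stream is a growing perpetuity with first payment D_5 = 1.34.
V_4 = D_5/(r−g) = 1.34/(0.1006−0.0447) = 23.9714
P₀ = V_4/(1+r)^4 = 23.9714/(1+0.1006)^4 = 16.3371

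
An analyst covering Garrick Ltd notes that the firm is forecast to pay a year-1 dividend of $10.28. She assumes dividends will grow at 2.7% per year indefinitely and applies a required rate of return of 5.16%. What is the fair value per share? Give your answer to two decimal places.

Gordon growth model: P₀ = D₁/(r − g), with D₁ = 10.28 given directly.
P₀ = 10.2800 / (0.0516 − 0.027) = 10.2800 / 0.0246 = 417.8862

$417.89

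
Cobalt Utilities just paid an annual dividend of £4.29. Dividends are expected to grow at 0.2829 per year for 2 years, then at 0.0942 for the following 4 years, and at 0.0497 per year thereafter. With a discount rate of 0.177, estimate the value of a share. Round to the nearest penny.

£58.21

Three-stage DDM. Project D₁…D_6; terminal Gordon value at t=6 with g = 0.0497; discount at r = 0.177.
D_1 = 5.5036
D_2 = 7.0606
D_3 = 7.7257
D_4 = 8.4535
D_5 = 9.2498
D_6 = 10.1211
TV_6 = 10.6242/(0.177−0.0497) = 83.4577
P₀ = Σ Dₜ/(1+r)ᵗ + TV_6/(1+r)^6 = 58.2088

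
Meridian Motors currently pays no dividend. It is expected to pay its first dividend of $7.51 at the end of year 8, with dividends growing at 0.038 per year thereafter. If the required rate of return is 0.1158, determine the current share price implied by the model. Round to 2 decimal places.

$44.83

Deferred-dividend DDM. At t=7 the remaining stream is a growing perpetuity with first payment D_8 = 7.51.
V_7 = D_8/(r−g) = 7.51/(0.1158−0.038) = 96.5296
P₀ = V_7/(1+r)^7 = 96.5296/(1+0.1158)^7 = 44.8287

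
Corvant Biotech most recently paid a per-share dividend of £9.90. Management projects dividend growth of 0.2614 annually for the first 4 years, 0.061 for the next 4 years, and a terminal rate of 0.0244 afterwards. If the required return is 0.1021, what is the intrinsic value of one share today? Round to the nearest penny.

£310.38

Three-stage DDM. Project D₁…D_8; terminal Gordon value at t=8 with g = 0.0244; discount at r = 0.1021.
D_1 = 12.4879
D_2 = 15.7522
D_3 = 19.8698
D_4 = 25.0638
D_5 = 26.5927
D_6 = 28.2148
D_7 = 29.9359
D_8 = 31.7620
TV_8 = 32.5370/(0.1021−0.0244) = 418.7517
P₀ = Σ Dₜ/(1+r)ᵗ + TV_8/(1+r)^8 = 310.3761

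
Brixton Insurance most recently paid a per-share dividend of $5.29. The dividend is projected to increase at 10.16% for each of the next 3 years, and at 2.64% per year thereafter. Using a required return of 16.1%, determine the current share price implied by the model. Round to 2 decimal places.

Two-stage DDM. Project D₁…D_3 at 0.1016, terminal growth 0.0264, discount at r = 0.161.
D_1 = 5.8275
D_2 = 6.4195
D_3 = 7.0718
Terminal value at t=3: TV = D_4/(r−g) = 7.2585/(0.161−0.0264) = 53.9261
P₀ = 5.8275/(1+0.161)^1 + 6.4195/(1+0.161)^2 + 7.0718/(1+0.161)^3 + 53.9261/(1+0.161)^3 = 48.7598

$48.76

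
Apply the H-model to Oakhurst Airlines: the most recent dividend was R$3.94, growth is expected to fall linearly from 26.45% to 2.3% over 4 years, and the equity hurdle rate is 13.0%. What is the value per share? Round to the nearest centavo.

H-model: P₀ = D₀[(1+g_L) + H(g_S−g_L)]/(r−g_L), with H = 4/2 = 2.
P₀ = 3.94 × [(1+0.023) + 2×(0.2645−0.023)] / (0.13−0.023)
   = 3.94 × 1.5060 / 0.107 = 55.4546

R$55.45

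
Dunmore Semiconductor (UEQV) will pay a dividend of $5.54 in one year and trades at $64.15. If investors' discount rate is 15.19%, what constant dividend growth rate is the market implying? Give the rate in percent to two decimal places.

6.55%

From P₀ = D₁/(r − g), the implied growth is g = r − D₁/P₀.
g = 0.1519 − 5.54/64.15 = 0.1519 − 0.08636 = 0.06554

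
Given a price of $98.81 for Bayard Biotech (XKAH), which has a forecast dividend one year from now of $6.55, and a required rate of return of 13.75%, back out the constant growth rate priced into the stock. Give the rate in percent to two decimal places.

7.12%

From P₀ = D₁/(r − g), the implied growth is g = r − D₁/P₀.
g = 0.1375 − 6.55/98.81 = 0.1375 − 0.06629 = 0.07121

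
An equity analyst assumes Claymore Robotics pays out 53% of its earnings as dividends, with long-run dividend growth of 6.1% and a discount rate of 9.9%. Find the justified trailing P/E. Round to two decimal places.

Justified trailing P/E = b(1+g)/(r−g) = 0.53×(1+0.061)/(0.099−0.061) = 14.7982

14.80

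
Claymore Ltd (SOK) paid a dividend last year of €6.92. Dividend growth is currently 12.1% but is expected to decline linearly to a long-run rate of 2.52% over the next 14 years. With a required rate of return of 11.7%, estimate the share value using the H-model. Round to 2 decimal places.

€127.83

H-model: P₀ = D₀[(1+g_L) + H(g_S−g_L)]/(r−g_L), with H = 14/2 = 7.
P₀ = 6.92 × [(1+0.0252) + 7×(0.121−0.0252)] / (0.117−0.0252)
   = 6.92 × 1.6958 / 0.0918 = 127.8315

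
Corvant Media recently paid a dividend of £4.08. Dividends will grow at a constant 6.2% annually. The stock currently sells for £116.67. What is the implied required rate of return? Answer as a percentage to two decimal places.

Rearranging the constant-growth DDM: r = D₁/P₀ + g.
D₁ = 4.08 × (1 + 0.062) = 4.3330.
r = 4.3330 / 116.67 + 0.062 = 0.03714 + 0.062 = 0.09914

9.91%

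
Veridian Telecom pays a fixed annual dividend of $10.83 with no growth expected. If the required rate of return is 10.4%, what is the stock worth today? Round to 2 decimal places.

$104.13

Zero-growth DDM (perpetuity): P₀ = D/r = 10.83 / 0.104 = 104.1346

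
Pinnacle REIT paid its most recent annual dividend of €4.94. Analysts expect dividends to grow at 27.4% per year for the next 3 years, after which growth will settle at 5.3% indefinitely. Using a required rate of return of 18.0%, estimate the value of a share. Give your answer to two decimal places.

€68.86

Two-stage DDM. Project D₁…D_3 at 0.274, terminal growth 0.053, discount at r = 0.18.
D_1 = 6.2936
D_2 = 8.0180
D_3 = 10.2149
Terminal value at t=3: TV = D_4/(r−g) = 10.7563/(0.18−0.053) = 84.6954
P₀ = 6.2936/(1+0.18)^1 + 8.0180/(1+0.18)^2 + 10.2149/(1+0.18)^3 + 84.6954/(1+0.18)^3 = 68.8573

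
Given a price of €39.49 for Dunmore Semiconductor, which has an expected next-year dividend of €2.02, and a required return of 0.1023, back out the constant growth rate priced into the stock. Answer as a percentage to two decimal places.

5.11%

From P₀ = D₁/(r − g), the implied growth is g = r − D₁/P₀.
g = 0.1023 − 2.02/39.49 = 0.1023 − 0.05115 = 0.05115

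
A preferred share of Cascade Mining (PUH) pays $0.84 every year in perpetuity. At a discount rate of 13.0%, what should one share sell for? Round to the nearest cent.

$6.46

Zero-growth DDM (perpetuity): P₀ = D/r = 0.84 / 0.13 = 6.4615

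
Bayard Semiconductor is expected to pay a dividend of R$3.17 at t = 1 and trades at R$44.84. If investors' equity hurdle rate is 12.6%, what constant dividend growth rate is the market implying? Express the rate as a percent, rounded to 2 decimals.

From P₀ = D₁/(r − g), the implied growth is g = r − D₁/P₀.
g = 0.126 − 3.17/44.84 = 0.126 − 0.07070 = 0.05530

5.53%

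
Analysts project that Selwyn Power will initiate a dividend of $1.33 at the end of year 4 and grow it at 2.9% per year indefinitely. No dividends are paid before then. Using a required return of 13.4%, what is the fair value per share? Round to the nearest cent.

Deferred-dividend DDM. At t=3 the remaining stream is a growing perpetuity with first payment D_4 = 1.33.
V_3 = D_4/(r−g) = 1.33/(0.134−0.029) = 12.6667
P₀ = V_3/(1+r)^3 = 12.6667/(1+0.134)^3 = 8.6861

$8.69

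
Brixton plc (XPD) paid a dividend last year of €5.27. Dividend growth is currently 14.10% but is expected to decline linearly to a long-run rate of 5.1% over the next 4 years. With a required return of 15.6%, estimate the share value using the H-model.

H-model: P₀ = D₀[(1+g_L) + H(g_S−g_L)]/(r−g_L), with H = 4/2 = 2.
P₀ = 5.27 × [(1+0.051) + 2×(0.141−0.051)] / (0.156−0.051)
   = 5.27 × 1.2310 / 0.105 = 61.7845

€61.78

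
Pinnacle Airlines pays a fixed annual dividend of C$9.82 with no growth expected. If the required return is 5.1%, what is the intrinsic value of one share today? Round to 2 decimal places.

Zero-growth DDM (perpetuity): P₀ = D/r = 9.82 / 0.051 = 192.5490

C$192.55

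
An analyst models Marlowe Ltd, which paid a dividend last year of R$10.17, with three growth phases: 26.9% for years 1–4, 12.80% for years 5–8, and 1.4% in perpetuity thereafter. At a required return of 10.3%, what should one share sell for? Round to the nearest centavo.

R$355.92

Three-stage DDM. Project D₁…D_8; terminal Gordon value at t=8 with g = 0.014; discount at r = 0.103.
D_1 = 12.9057
D_2 = 16.3774
D_3 = 20.7829
D_4 = 26.3735
D_5 = 29.7493
D_6 = 33.5572
D_7 = 37.8525
D_8 = 42.6976
TV_8 = 43.2954/(0.103−0.014) = 486.4652
P₀ = Σ Dₜ/(1+r)ᵗ + TV_8/(1+r)^8 = 355.9204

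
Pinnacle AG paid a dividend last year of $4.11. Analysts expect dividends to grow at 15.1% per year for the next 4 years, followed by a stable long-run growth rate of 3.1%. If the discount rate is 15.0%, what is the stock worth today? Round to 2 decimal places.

Two-stage DDM. Project D₁…D_4 at 0.151, terminal growth 0.031, discount at r = 0.15.
D_1 = 4.7306
D_2 = 5.4449
D_3 = 6.2671
D_4 = 7.2135
Terminal value at t=4: TV = D_5/(r−g) = 7.4371/(0.15−0.031) = 62.4964
P₀ = 4.7306/(1+0.15)^1 + 5.4449/(1+0.15)^2 + 6.2671/(1+0.15)^3 + 7.2135/(1+0.15)^4 + 62.4964/(1+0.15)^4 = 52.2083

$52.21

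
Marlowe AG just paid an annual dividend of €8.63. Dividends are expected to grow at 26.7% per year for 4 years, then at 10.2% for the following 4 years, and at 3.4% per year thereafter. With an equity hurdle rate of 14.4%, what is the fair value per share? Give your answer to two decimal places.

€197.28

Three-stage DDM. Project D₁…D_8; terminal Gordon value at t=8 with g = 0.034; discount at r = 0.144.
D_1 = 10.9342
D_2 = 13.8536
D_3 = 17.5526
D_4 = 22.2391
D_5 = 24.5075
D_6 = 27.0073
D_7 = 29.7620
D_8 = 32.7977
TV_8 = 33.9128/(0.144−0.034) = 308.2986
P₀ = Σ Dₜ/(1+r)ᵗ + TV_8/(1+r)^8 = 197.2831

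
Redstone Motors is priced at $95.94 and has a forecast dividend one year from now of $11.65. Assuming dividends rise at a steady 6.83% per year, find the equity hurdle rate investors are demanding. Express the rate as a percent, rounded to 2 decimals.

18.97%

Rearranging the constant-growth DDM: r = D₁/P₀ + g.
r = 11.6500 / 95.94 + 0.0683 = 0.12143 + 0.0683 = 0.18973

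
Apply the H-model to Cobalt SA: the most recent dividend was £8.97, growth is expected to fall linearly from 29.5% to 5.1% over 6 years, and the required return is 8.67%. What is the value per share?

H-model: P₀ = D₀[(1+g_L) + H(g_S−g_L)]/(r−g_L), with H = 6/2 = 3.
P₀ = 8.97 × [(1+0.051) + 3×(0.295−0.051)] / (0.0867−0.051)
   = 8.97 × 1.7830 / 0.0357 = 447.9975

£448.00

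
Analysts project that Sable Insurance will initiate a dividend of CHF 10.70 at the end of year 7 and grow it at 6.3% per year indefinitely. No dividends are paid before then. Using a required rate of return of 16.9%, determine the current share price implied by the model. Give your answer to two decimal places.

CHF 39.55

Deferred-dividend DDM. At t=6 the remaining stream is a growing perpetuity with first payment D_7 = 10.70.
V_6 = D_7/(r−g) = 10.70/(0.169−0.063) = 100.9434
P₀ = V_6/(1+r)^6 = 100.9434/(1+0.169)^6 = 39.5540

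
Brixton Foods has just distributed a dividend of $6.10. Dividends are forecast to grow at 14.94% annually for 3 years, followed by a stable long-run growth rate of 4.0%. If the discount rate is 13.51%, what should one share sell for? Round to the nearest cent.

Two-stage DDM. Project D₁…D_3 at 0.1494, terminal growth 0.04, discount at r = 0.1351.
D_1 = 7.0113
D_2 = 8.0588
D_3 = 9.2628
Terminal value at t=3: TV = D_4/(r−g) = 9.6333/(0.1351−0.04) = 101.2969
P₀ = 7.0113/(1+0.1351)^1 + 8.0588/(1+0.1351)^2 + 9.2628/(1+0.1351)^3 + 101.2969/(1+0.1351)^3 = 88.0268

$88.03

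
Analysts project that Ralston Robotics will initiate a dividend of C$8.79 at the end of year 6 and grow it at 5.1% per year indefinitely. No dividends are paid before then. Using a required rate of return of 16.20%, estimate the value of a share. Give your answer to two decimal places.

C$37.38

Deferred-dividend DDM. At t=5 the remaining stream is a growing perpetuity with first payment D_6 = 8.79.
V_5 = D_6/(r−g) = 8.79/(0.162−0.051) = 79.1892
P₀ = V_5/(1+r)^5 = 79.1892/(1+0.162)^5 = 37.3797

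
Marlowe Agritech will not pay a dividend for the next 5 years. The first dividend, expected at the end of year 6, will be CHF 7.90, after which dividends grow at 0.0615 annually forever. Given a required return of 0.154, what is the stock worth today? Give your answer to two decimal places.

CHF 41.73

Deferred-dividend DDM. At t=5 the remaining stream is a growing perpetuity with first payment D_6 = 7.90.
V_5 = D_6/(r−g) = 7.90/(0.154−0.0615) = 85.4054
P₀ = V_5/(1+r)^5 = 85.4054/(1+0.154)^5 = 41.7308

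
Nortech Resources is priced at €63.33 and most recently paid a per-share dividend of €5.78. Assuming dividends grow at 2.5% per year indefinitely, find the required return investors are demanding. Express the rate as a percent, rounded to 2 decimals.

Rearranging the constant-growth DDM: r = D₁/P₀ + g.
D₁ = 5.78 × (1 + 0.025) = 5.9245.
r = 5.9245 / 63.33 + 0.025 = 0.09355 + 0.025 = 0.11855

11.85%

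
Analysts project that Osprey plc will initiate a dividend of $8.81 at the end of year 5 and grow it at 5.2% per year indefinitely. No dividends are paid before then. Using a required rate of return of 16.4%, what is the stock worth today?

$42.85

Deferred-dividend DDM. At t=4 the remaining stream is a growing perpetuity with first payment D_5 = 8.81.
V_4 = D_5/(r−g) = 8.81/(0.164−0.052) = 78.6607
P₀ = V_4/(1+r)^4 = 78.6607/(1+0.164)^4 = 42.8495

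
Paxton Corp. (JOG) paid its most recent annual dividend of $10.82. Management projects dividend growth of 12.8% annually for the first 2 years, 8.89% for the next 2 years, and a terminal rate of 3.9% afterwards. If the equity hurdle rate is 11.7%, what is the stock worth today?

$182.88

Three-stage DDM. Project D₁…D_4; terminal Gordon value at t=4 with g = 0.039; discount at r = 0.117.
D_1 = 12.2050
D_2 = 13.7672
D_3 = 14.9911
D_4 = 16.3238
TV_4 = 16.9604/(0.117−0.039) = 217.4415
P₀ = Σ Dₜ/(1+r)ᵗ + TV_4/(1+r)^4 = 182.8818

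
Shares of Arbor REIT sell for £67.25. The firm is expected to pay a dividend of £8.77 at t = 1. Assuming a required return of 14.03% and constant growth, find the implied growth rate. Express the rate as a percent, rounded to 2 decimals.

From P₀ = D₁/(r − g), the implied growth is g = r − D₁/P₀.
g = 0.1403 − 8.77/67.25 = 0.1403 − 0.13041 = 0.00989

0.99%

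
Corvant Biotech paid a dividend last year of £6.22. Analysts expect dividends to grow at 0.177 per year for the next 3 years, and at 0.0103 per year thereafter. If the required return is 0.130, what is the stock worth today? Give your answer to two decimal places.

£79.58

Two-stage DDM. Project D₁…D_3 at 0.177, terminal growth 0.0103, discount at r = 0.13.
D_1 = 7.3209
D_2 = 8.6167
D_3 = 10.1419
Terminal value at t=3: TV = D_4/(r−g) = 10.2464/(0.13−0.0103) = 85.6004
P₀ = 7.3209/(1+0.13)^1 + 8.6167/(1+0.13)^2 + 10.1419/(1+0.13)^3 + 85.6004/(1+0.13)^3 = 79.5811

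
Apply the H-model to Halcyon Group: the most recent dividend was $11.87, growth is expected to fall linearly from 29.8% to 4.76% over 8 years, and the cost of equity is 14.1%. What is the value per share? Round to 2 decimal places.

H-model: P₀ = D₀[(1+g_L) + H(g_S−g_L)]/(r−g_L), with H = 8/2 = 4.
P₀ = 11.87 × [(1+0.0476) + 4×(0.298−0.0476)] / (0.141−0.0476)
   = 11.87 × 2.0492 / 0.0934 = 260.4283

$260.43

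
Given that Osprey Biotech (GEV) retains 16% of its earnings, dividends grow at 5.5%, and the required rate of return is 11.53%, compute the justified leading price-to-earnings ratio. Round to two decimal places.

13.93

Payout ratio b = 1 − 0.16 = 0.84.
Justified leading P/E = b/(r−g) = 0.84/(0.1153−0.055) = 13.9303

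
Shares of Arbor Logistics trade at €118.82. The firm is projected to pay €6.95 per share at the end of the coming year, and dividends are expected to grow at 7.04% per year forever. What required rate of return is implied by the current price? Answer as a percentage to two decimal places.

12.89%

Rearranging the constant-growth DDM: r = D₁/P₀ + g.
r = 6.9500 / 118.82 + 0.0704 = 0.05849 + 0.0704 = 0.12889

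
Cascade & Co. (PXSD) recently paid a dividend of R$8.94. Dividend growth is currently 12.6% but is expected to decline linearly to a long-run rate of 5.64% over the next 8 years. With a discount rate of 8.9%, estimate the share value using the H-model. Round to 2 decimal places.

H-model: P₀ = D₀[(1+g_L) + H(g_S−g_L)]/(r−g_L), with H = 8/2 = 4.
P₀ = 8.94 × [(1+0.0564) + 4×(0.126−0.0564)] / (0.089−0.0564)
   = 8.94 × 1.3348 / 0.0326 = 366.0464

R$366.05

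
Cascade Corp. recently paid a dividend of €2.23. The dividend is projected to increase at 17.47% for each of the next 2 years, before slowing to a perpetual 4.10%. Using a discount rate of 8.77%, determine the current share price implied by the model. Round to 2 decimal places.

€62.99

Two-stage DDM. Project D₁…D_2 at 0.1747, terminal growth 0.041, discount at r = 0.0877.
D_1 = 2.6196
D_2 = 3.0772
Terminal value at t=2: TV = D_3/(r−g) = 3.2034/(0.0877−0.041) = 68.5950
P₀ = 2.6196/(1+0.0877)^1 + 3.0772/(1+0.0877)^2 + 68.5950/(1+0.0877)^2 = 62.9889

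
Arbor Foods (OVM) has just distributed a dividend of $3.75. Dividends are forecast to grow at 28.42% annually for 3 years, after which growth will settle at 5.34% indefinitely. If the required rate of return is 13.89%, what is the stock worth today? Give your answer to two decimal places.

Two-stage DDM. Project D₁…D_3 at 0.2842, terminal growth 0.0534, discount at r = 0.1389.
D_1 = 4.8158
D_2 = 6.1844
D_3 = 7.9420
Terminal value at t=3: TV = D_4/(r−g) = 8.3661/(0.1389−0.0534) = 97.8490
P₀ = 4.8158/(1+0.1389)^1 + 6.1844/(1+0.1389)^2 + 7.9420/(1+0.1389)^3 + 97.8490/(1+0.1389)^3 = 80.6093

$80.61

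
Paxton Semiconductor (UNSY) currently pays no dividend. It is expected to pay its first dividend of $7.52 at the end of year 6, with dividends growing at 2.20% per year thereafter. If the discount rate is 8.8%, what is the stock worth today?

Deferred-dividend DDM. At t=5 the remaining stream is a growing perpetuity with first payment D_6 = 7.52.
V_5 = D_6/(r−g) = 7.52/(0.088−0.022) = 113.9394
P₀ = V_5/(1+r)^5 = 113.9394/(1+0.088)^5 = 74.7359

$74.74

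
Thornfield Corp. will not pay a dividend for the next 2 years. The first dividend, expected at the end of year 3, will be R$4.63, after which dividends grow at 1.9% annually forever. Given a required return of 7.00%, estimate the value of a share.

Deferred-dividend DDM. At t=2 the remaining stream is a growing perpetuity with first payment D_3 = 4.63.
V_2 = D_3/(r−g) = 4.63/(0.07−0.019) = 90.7843
P₀ = V_2/(1+r)^2 = 90.7843/(1+0.07)^2 = 79.2945

R$79.29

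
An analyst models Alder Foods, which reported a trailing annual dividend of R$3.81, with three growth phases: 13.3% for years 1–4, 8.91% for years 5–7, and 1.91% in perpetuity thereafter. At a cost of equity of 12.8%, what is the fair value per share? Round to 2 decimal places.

Three-stage DDM. Project D₁…D_7; terminal Gordon value at t=7 with g = 0.0191; discount at r = 0.128.
D_1 = 4.3167
D_2 = 4.8909
D_3 = 5.5413
D_4 = 6.2783
D_5 = 6.8377
D_6 = 7.4470
D_7 = 8.1105
TV_7 = 8.2654/(0.128−0.0191) = 75.8991
P₀ = Σ Dₜ/(1+r)ᵗ + TV_7/(1+r)^7 = 58.9238

R$58.92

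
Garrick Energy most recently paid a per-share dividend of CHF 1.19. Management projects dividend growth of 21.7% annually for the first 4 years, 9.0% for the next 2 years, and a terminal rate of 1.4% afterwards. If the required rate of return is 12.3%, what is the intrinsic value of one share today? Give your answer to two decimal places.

CHF 23.37

Three-stage DDM. Project D₁…D_6; terminal Gordon value at t=6 with g = 0.014; discount at r = 0.123.
D_1 = 1.4482
D_2 = 1.7625
D_3 = 2.1450
D_4 = 2.6104
D_5 = 2.8454
D_6 = 3.1014
TV_6 = 3.1449/(0.123−0.014) = 28.8519
P₀ = Σ Dₜ/(1+r)ᵗ + TV_6/(1+r)^6 = 23.3669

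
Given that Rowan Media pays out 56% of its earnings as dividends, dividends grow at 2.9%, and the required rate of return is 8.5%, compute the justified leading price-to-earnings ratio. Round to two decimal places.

Justified leading P/E = b/(r−g) = 0.56/(0.085−0.029) = 10.0000

10.00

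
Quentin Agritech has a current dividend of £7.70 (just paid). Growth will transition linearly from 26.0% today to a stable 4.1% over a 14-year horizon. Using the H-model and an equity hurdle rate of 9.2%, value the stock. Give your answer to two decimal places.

£388.62

H-model: P₀ = D₀[(1+g_L) + H(g_S−g_L)]/(r−g_L), with H = 14/2 = 7.
P₀ = 7.70 × [(1+0.041) + 7×(0.26−0.041)] / (0.092−0.041)
   = 7.70 × 2.5740 / 0.051 = 388.6235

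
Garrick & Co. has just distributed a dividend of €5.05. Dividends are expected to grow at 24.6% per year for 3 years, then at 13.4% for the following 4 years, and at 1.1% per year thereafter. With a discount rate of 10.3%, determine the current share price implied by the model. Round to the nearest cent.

€140.03

Three-stage DDM. Project D₁…D_7; terminal Gordon value at t=7 with g = 0.011; discount at r = 0.103.
D_1 = 6.2923
D_2 = 7.8402
D_3 = 9.7689
D_4 = 11.0779
D_5 = 12.5624
D_6 = 14.2457
D_7 = 16.1547
TV_7 = 16.3324/(0.103−0.011) = 177.5256
P₀ = Σ Dₜ/(1+r)ᵗ + TV_7/(1+r)^7 = 140.0307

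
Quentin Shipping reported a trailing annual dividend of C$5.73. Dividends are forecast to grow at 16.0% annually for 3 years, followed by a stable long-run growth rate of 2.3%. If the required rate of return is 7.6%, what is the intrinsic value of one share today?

C$158.59

Two-stage DDM. Project D₁…D_3 at 0.16, terminal growth 0.023, discount at r = 0.076.
D_1 = 6.6468
D_2 = 7.7103
D_3 = 8.9439
Terminal value at t=3: TV = D_4/(r−g) = 9.1496/(0.076−0.023) = 172.6348
P₀ = 6.6468/(1+0.076)^1 + 7.7103/(1+0.076)^2 + 8.9439/(1+0.076)^3 + 172.6348/(1+0.076)^3 = 158.5935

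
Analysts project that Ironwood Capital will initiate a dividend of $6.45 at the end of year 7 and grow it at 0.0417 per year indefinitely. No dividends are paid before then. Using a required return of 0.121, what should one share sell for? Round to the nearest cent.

$40.99

Deferred-dividend DDM. At t=6 the remaining stream is a growing perpetuity with first payment D_7 = 6.45.
V_6 = D_7/(r−g) = 6.45/(0.121−0.0417) = 81.3367
P₀ = V_6/(1+r)^6 = 81.3367/(1+0.121)^6 = 40.9876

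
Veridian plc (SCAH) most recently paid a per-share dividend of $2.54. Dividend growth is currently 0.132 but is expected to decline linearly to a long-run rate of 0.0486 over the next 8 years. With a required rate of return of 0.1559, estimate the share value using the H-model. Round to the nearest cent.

H-model: P₀ = D₀[(1+g_L) + H(g_S−g_L)]/(r−g_L), with H = 8/2 = 4.
P₀ = 2.54 × [(1+0.0486) + 4×(0.132−0.0486)] / (0.1559−0.0486)
   = 2.54 × 1.3822 / 0.1073 = 32.7194

$32.72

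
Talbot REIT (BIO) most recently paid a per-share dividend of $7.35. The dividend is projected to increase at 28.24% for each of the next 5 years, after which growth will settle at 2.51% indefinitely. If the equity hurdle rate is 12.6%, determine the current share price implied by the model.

Two-stage DDM. Project D₁…D_5 at 0.2824, terminal growth 0.0251, discount at r = 0.126.
D_1 = 9.4256
D_2 = 12.0874
D_3 = 15.5009
D_4 = 19.8784
D_5 = 25.4921
Terminal value at t=5: TV = D_6/(r−g) = 26.1319/(0.126−0.0251) = 258.9882
P₀ = 9.4256/(1+0.126)^1 + 12.0874/(1+0.126)^2 + 15.5009/(1+0.126)^3 + 19.8784/(1+0.126)^4 + 25.4921/(1+0.126)^5 + 258.9882/(1+0.126)^5 = 198.2949

$198.29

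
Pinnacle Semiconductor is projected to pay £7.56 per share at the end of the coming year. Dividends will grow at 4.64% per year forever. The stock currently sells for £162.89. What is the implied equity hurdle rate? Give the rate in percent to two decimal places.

9.28%

Rearranging the constant-growth DDM: r = D₁/P₀ + g.
r = 7.5600 / 162.89 + 0.0464 = 0.04641 + 0.0464 = 0.09281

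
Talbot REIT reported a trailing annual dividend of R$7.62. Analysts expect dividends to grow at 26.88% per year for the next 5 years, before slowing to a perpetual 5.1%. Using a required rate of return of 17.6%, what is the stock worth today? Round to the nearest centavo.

Two-stage DDM. Project D₁…D_5 at 0.2688, terminal growth 0.051, discount at r = 0.176.
D_1 = 9.6683
D_2 = 12.2671
D_3 = 15.5645
D_4 = 19.7482
D_5 = 25.0565
Terminal value at t=5: TV = D_6/(r−g) = 26.3344/(0.176−0.051) = 210.6753
P₀ = 9.6683/(1+0.176)^1 + 12.2671/(1+0.176)^2 + 15.5645/(1+0.176)^3 + 19.7482/(1+0.176)^4 + 25.0565/(1+0.176)^5 + 210.6753/(1+0.176)^5 = 141.7915

R$141.79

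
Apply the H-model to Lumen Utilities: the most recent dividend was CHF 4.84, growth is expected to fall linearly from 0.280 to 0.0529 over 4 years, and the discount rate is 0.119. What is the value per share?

CHF 110.35

H-model: P₀ = D₀[(1+g_L) + H(g_S−g_L)]/(r−g_L), with H = 4/2 = 2.
P₀ = 4.84 × [(1+0.0529) + 2×(0.28−0.0529)] / (0.119−0.0529)
   = 4.84 × 1.5071 / 0.0661 = 110.3535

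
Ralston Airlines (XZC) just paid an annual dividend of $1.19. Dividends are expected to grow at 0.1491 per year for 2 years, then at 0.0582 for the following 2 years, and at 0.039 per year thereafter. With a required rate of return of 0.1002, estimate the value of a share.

$25.38

Three-stage DDM. Project D₁…D_4; terminal Gordon value at t=4 with g = 0.039; discount at r = 0.1002.
D_1 = 1.3674
D_2 = 1.5713
D_3 = 1.6628
D_4 = 1.7595
TV_4 = 1.8282/(0.1002−0.039) = 29.8719
P₀ = Σ Dₜ/(1+r)ᵗ + TV_4/(1+r)^4 = 25.3786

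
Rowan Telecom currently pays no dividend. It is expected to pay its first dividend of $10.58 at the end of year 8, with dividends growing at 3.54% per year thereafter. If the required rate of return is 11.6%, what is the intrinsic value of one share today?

$60.88

Deferred-dividend DDM. At t=7 the remaining stream is a growing perpetuity with first payment D_8 = 10.58.
V_7 = D_8/(r−g) = 10.58/(0.116−0.0354) = 131.2655
P₀ = V_7/(1+r)^7 = 131.2655/(1+0.116)^7 = 60.8837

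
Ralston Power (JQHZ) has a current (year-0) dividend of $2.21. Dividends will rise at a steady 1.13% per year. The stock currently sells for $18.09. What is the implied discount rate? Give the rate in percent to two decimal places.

13.48%

Rearranging the constant-growth DDM: r = D₁/P₀ + g.
D₁ = 2.21 × (1 + 0.0113) = 2.2350.
r = 2.2350 / 18.09 + 0.0113 = 0.12355 + 0.0113 = 0.13485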